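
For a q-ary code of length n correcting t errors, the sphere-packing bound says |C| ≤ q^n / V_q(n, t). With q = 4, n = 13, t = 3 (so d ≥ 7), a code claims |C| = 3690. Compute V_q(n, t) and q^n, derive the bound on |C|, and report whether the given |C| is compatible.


V_q(n, t) = 8464, q^n = 67108864, Hamming bound = 7928, |C| = 3690 ≤ bound (satisfied).

Step 1: Compute V_q(n, t) = Σ_{j=0}^3 C(n, j) (q−1)^j.
  j = 0: C(13,0)·(3)^0 = 1·1 = 1.
  j = 1: C(13,1)·(3)^1 = 13·3 = 39.
  j = 2: C(13,2)·(3)^2 = 78·9 = 702.
  j = 3: C(13,3)·(3)^3 = 286·27 = 7722.
  V_q(n, t) = 1 + 39 + 702 + 7722 = 8464.
Step 2: q^n = 4^13 = 67108864.
Step 3: Hamming bound ⌊q^n / V_q(n,t)⌋ = ⌊67108864/8464⌋ = 7928.
Step 4: Compare |C| = 3690 to 7928: satisfied.
The claimed |C| lies below the Hamming bound.


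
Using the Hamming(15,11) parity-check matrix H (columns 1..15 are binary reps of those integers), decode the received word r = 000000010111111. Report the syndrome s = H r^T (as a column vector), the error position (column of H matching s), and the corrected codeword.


s = (1, 0, 0, 1)^T, error position = 9, corrected codeword c = 000000011111111

Compute s = H r^T mod 2 one row at a time:
  s_1 = 1 + 0 + 1 + 1 + 1 + 1 + 1 + 1 = 7 ≡ 1 (mod 2).
  s_2 = 0 + 0 + 0 + 0 + 1 + 1 + 1 + 1 = 4 ≡ 0 (mod 2).
  s_3 = 0 + 0 + 0 + 0 + 1 + 1 + 1 + 1 = 4 ≡ 0 (mod 2).
  s_4 = 0 + 0 + 0 + 0 + 0 + 1 + 1 + 1 = 3 ≡ 1 (mod 2).
s = (1, 0, 0, 1)^T — this equals column 9 of H (binary 1001), so error is at position 9.
Correct: flip bit 9 of r = 000000010111111 to get c = 000000011111111.


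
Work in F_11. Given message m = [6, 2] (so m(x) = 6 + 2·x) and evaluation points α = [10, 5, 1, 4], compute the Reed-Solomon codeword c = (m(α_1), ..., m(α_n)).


c = [4, 5, 8, 3]

Message polynomial: m(x) = 6 + 2·x (mod 11).
For each evaluation point α_i, compute m(α_i) mod 11:
  α_1 = 10: Horner steps 2 → 4, so m(10) = 4.
  α_2 = 5: Horner steps 2 → 5, so m(5) = 5.
  α_3 = 1: Horner steps 2 → 8, so m(1) = 8.
  α_4 = 4: Horner steps 2 → 3, so m(4) = 3.
Codeword c = [4, 5, 8, 3] ∈ F_11^4.


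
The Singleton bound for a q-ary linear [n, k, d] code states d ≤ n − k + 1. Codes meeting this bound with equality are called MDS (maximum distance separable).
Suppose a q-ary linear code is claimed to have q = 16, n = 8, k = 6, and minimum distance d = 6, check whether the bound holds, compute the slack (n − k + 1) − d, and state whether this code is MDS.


Singleton RHS = n − k + 1 = 3, slack = -3, bound violated (no such code; not MDS).

Singleton bound: d ≤ n − k + 1.
Here n = 8, k = 6, so n − k + 1 = 3.
Given d = 6, check d ≤ 3: NO.
Slack = (n − k + 1) − d = -3.
The slack is negative: d = 6 exceeds n − k + 1 = 3 by 3, so the Singleton bound is violated and no linear [8, 6, 6]_16 code can exist. In particular it is not MDS (MDS requires d = n − k + 1 exactly).
Description: the claimed parameters are [8, 6, 6]_16; such a code would be impossible (violates the Singleton bound).


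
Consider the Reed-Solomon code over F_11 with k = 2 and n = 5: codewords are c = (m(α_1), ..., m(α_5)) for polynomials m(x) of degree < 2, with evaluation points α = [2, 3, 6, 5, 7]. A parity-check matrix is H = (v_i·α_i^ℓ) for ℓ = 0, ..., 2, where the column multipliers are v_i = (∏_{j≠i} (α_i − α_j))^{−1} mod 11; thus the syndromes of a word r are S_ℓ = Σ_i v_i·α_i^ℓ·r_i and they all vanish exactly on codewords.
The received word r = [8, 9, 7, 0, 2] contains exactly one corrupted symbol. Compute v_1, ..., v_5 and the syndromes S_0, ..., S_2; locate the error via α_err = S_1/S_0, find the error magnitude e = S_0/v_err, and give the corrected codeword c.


S = (5, 8, 4), error at position 3, error magnitude e = 6, c = [8, 9, 1, 0, 2].

Step 1: column multipliers v_i = (∏_{j≠i}(α_i − α_j))^{−1} mod 11.
  i = 1 (α = 2): (2−3)(2−6)(2−5)(2−7) = (−1)·(−4)·(−3)·(−5) = 60 ≡ 5, so v_1 = 5^{−1} = 9 (mod 11).
  i = 2 (α = 3): (3−2)(3−6)(3−5)(3−7) = 1·(−3)·(−2)·(−4) = −24 ≡ 9, so v_2 = 9^{−1} = 5 (mod 11).
  i = 3 (α = 6): (6−2)(6−3)(6−5)(6−7) = 4·3·1·(−1) = −12 ≡ 10, so v_3 = 10^{−1} = 10 (mod 11).
  i = 4 (α = 5): (5−2)(5−3)(5−6)(5−7) = 3·2·(−1)·(−2) = 12 ≡ 1, so v_4 = 1^{−1} = 1 (mod 11).
  i = 5 (α = 7): (7−2)(7−3)(7−6)(7−5) = 5·4·1·2 = 40 ≡ 7, so v_5 = 7^{−1} = 8 (mod 11).
  v = [9, 5, 10, 1, 8].
Step 2: syndromes of r = [8, 9, 7, 0, 2] (all sums mod 11).
  S_0 = Σ v_i r_i = 9·8 + 5·9 + 10·7 + 1·0 + 8·2 = 203 ≡ 5.
  S_1 = Σ v_i α_i r_i = 9·2·8 + 5·3·9 + 10·6·7 + 1·5·0 + 8·7·2 = 811 ≡ 8.
  α_i^2 mod 11 = [4, 9, 3, 3, 5].
  S_2 = Σ v_i α_i^2 r_i = 9·4·8 + 5·9·9 + 10·3·7 + 1·3·0 + 8·5·2 = 983 ≡ 4.
  S = (5, 8, 4) ≠ 0, so r is not a codeword (an error is present).
Step 3: locate the error. For a single error e at position i, S_ℓ = v_i·e·α_i^ℓ, so α_err = S_1/S_0.
  S_0^{−1} = 5^{−1} = 9 (mod 11), so α_err = 8·9 = 72 ≡ 6 = α_3. Error position i = 3.
  Consistency check: S_2/S_1 = 4·7 = 28 ≡ 6 = α_err ✓ (single-error assumption holds).
Step 4: error magnitude e = S_0/v_3 = S_0·∏_{j≠3}(α_3 − α_j) = 5·10 = 50 ≡ 6 (mod 11).
Step 5: correct position 3: c_3 = r_3 − e = 7 − 6 ≡ 1 (mod 11). Hence c = [8, 9, 1, 0, 2].
  Check: interpolating c through the α_i gives m(x) = 6 + 1·x (degree < 2) with m(α_i) = c_i for every i, so c is indeed a codeword.


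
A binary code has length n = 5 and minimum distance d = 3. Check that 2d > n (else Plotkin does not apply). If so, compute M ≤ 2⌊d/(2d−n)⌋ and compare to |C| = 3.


Plotkin bound M ≤ 6; given |C| = 3 ≤ bound (satisfied).

Check applicability: 2d = 6, n = 5.
2d − n = 1 > 0, so Plotkin applies.
Compute d/(2d−n) = 3/1 ≈ 3.0000.
⌊d/(2d−n)⌋ = 3.
Plotkin bound: M ≤ 2·3 = 6.
Given |C| = 3, check: satisfied.
This |C| is below the Plotkin bound.


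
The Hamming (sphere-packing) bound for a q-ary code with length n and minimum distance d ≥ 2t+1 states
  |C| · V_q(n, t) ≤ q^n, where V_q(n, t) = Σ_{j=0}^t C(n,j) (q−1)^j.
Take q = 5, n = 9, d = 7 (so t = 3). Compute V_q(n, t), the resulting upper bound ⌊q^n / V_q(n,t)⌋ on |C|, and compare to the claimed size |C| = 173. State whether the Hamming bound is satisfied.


V_q(n, t) = 5989, q^n = 1953125, Hamming bound = 326, |C| = 173 ≤ bound (satisfied).

Step 1: Compute V_q(n, t) = Σ_{j=0}^3 C(n, j) (q−1)^j.
  j = 0: C(9,0)·(4)^0 = 1·1 = 1.
  j = 1: C(9,1)·(4)^1 = 9·4 = 36.
  j = 2: C(9,2)·(4)^2 = 36·16 = 576.
  j = 3: C(9,3)·(4)^3 = 84·64 = 5376.
  V_q(n, t) = 1 + 36 + 576 + 5376 = 5989.
Step 2: q^n = 5^9 = 1953125.
Step 3: Hamming bound ⌊q^n / V_q(n,t)⌋ = ⌊1953125/5989⌋ = 326.
Step 4: Compare |C| = 173 to 326: satisfied.
The claimed |C| lies below the Hamming bound.


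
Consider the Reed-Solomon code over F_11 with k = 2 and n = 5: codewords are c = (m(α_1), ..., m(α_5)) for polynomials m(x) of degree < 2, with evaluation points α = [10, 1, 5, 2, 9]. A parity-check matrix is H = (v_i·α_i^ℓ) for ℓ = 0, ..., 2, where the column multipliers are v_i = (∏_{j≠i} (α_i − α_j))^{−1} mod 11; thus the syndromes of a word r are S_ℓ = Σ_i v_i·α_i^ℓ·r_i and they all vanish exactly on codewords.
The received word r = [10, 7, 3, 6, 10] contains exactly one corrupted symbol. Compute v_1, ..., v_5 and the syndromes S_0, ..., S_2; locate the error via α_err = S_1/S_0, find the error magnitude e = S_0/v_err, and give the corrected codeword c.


S = (7, 4, 7), error at position 1, error magnitude e = 1, c = [9, 7, 3, 6, 10].

Step 1: column multipliers v_i = (∏_{j≠i}(α_i − α_j))^{−1} mod 11.
  i = 1 (α = 10): (10−1)(10−5)(10−2)(10−9) = 9·5·8·1 = 360 ≡ 8, so v_1 = 8^{−1} = 7 (mod 11).
  i = 2 (α = 1): (1−10)(1−5)(1−2)(1−9) = (−9)·(−4)·(−1)·(−8) = 288 ≡ 2, so v_2 = 2^{−1} = 6 (mod 11).
  i = 3 (α = 5): (5−10)(5−1)(5−2)(5−9) = (−5)·4·3·(−4) = 240 ≡ 9, so v_3 = 9^{−1} = 5 (mod 11).
  i = 4 (α = 2): (2−10)(2−1)(2−5)(2−9) = (−8)·1·(−3)·(−7) = −168 ≡ 8, so v_4 = 8^{−1} = 7 (mod 11).
  i = 5 (α = 9): (9−10)(9−1)(9−5)(9−2) = (−1)·8·4·7 = −224 ≡ 7, so v_5 = 7^{−1} = 8 (mod 11).
  v = [7, 6, 5, 7, 8].
Step 2: syndromes of r = [10, 7, 3, 6, 10] (all sums mod 11).
  S_0 = Σ v_i r_i = 7·10 + 6·7 + 5·3 + 7·6 + 8·10 = 249 ≡ 7.
  S_1 = Σ v_i α_i r_i = 7·10·10 + 6·1·7 + 5·5·3 + 7·2·6 + 8·9·10 = 1621 ≡ 4.
  α_i^2 mod 11 = [1, 1, 3, 4, 4].
  S_2 = Σ v_i α_i^2 r_i = 7·1·10 + 6·1·7 + 5·3·3 + 7·4·6 + 8·4·10 = 645 ≡ 7.
  S = (7, 4, 7) ≠ 0, so r is not a codeword (an error is present).
Step 3: locate the error. For a single error e at position i, S_ℓ = v_i·e·α_i^ℓ, so α_err = S_1/S_0.
  S_0^{−1} = 7^{−1} = 8 (mod 11), so α_err = 4·8 = 32 ≡ 10 = α_1. Error position i = 1.
  Consistency check: S_2/S_1 = 7·3 = 21 ≡ 10 = α_err ✓ (single-error assumption holds).
Step 4: error magnitude e = S_0/v_1 = S_0·∏_{j≠1}(α_1 − α_j) = 7·8 = 56 ≡ 1 (mod 11).
Step 5: correct position 1: c_1 = r_1 − e = 10 − 1 ≡ 9 (mod 11). Hence c = [9, 7, 3, 6, 10].
  Check: interpolating c through the α_i gives m(x) = 8 + 10·x (degree < 2) with m(α_i) = c_i for every i, so c is indeed a codeword.


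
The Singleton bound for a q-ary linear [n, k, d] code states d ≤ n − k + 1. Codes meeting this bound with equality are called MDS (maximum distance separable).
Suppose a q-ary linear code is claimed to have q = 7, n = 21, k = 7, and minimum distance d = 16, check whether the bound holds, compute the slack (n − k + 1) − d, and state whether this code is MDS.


Singleton RHS = n − k + 1 = 15, slack = -1, bound violated (no such code; not MDS).

Singleton bound: d ≤ n − k + 1.
Here n = 21, k = 7, so n − k + 1 = 15.
Given d = 16, check d ≤ 15: NO.
Slack = (n − k + 1) − d = -1.
The slack is negative: d = 16 exceeds n − k + 1 = 15 by 1, so the Singleton bound is violated and no linear [21, 7, 16]_7 code can exist. In particular it is not MDS (MDS requires d = n − k + 1 exactly).
Description: the claimed parameters are [21, 7, 16]_7; such a code would be impossible (violates the Singleton bound).


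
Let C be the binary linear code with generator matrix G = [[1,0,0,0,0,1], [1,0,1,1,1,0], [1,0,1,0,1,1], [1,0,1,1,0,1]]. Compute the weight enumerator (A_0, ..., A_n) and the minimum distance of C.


Weight distribution: A_0 = 1, A_2 = 10, A_4 = 5. Minimum distance d = 2.

Enumerate all 2^4 = 16 messages m ∈ F_2^4.
For each, compute codeword c = mG in F_2^6, then tally its weight.
  m = 0000 → c = 000000, weight = 0.
  m = 1000 → c = 100001, weight = 2.
  m = 0100 → c = 101110, weight = 4.
  m = 1100 → c = 001111, weight = 4.
  m = 0010 → c = 101011, weight = 4.
  m = 1010 → c = 001010, weight = 2.
  m = 0110 → c = 000101, weight = 2.
  m = 1110 → c = 100100, weight = 2.
  m = 0001 → c = 101101, weight = 4.
  m = 1001 → c = 001100, weight = 2.
  m = 0101 → c = 000011, weight = 2.
  m = 1101 → c = 100010, weight = 2.
  m = 0011 → c = 000110, weight = 2.
  m = 1011 → c = 100111, weight = 4.
  m = 0111 → c = 101000, weight = 2.
  m = 1111 → c = 001001, weight = 2.
Tally weights:
  weight 0: 1 codewords.
  weight 2: 10 codewords.
  weight 4: 5 codewords.
Minimum distance d = smallest w > 0 with A_w > 0 = 2.
Sanity: Σ A_w = 16 = 2^4 = 16 ✓.


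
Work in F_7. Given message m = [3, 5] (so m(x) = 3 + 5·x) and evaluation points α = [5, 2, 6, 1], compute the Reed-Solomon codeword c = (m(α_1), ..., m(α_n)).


c = [0, 6, 5, 1]

Message polynomial: m(x) = 3 + 5·x (mod 7).
For each evaluation point α_i, compute m(α_i) mod 7:
  α_1 = 5: Horner steps 5 → 0, so m(5) = 0.
  α_2 = 2: Horner steps 5 → 6, so m(2) = 6.
  α_3 = 6: Horner steps 5 → 5, so m(6) = 5.
  α_4 = 1: Horner steps 5 → 1, so m(1) = 1.
Codeword c = [0, 6, 5, 1] ∈ F_7^4.


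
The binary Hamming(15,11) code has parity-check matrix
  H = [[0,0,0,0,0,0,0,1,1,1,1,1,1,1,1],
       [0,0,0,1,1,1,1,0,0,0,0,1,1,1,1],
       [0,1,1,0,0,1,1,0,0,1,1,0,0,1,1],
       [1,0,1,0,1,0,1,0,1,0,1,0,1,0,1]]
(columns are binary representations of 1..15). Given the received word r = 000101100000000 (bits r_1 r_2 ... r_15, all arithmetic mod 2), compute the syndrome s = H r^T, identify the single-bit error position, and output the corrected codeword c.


s = (0, 1, 0, 1)^T, error position = 5, corrected codeword c = 000111100000000

Compute s = H r^T mod 2 one row at a time:
  s_1 = 0 + 0 + 0 + 0 + 0 + 0 + 0 + 0 = 0 ≡ 0 (mod 2).
  s_2 = 1 + 0 + 1 + 1 + 0 + 0 + 0 + 0 = 3 ≡ 1 (mod 2).
  s_3 = 0 + 0 + 1 + 1 + 0 + 0 + 0 + 0 = 2 ≡ 0 (mod 2).
  s_4 = 0 + 0 + 0 + 1 + 0 + 0 + 0 + 0 = 1 ≡ 1 (mod 2).
s = (0, 1, 0, 1)^T — this equals column 5 of H (binary 0101), so error is at position 5.
Correct: flip bit 5 of r = 000101100000000 to get c = 000111100000000.


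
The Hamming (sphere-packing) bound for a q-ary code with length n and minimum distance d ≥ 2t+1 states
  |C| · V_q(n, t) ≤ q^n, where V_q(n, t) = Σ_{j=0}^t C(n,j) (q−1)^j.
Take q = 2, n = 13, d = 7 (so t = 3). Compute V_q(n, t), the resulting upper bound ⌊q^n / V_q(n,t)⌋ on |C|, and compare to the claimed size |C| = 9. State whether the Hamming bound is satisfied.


V_q(n, t) = 378, q^n = 8192, Hamming bound = 21, |C| = 9 ≤ bound (satisfied).

Step 1: Compute V_q(n, t) = Σ_{j=0}^3 C(n, j) (q−1)^j.
  j = 0: C(13,0)·(1)^0 = 1·1 = 1.
  j = 1: C(13,1)·(1)^1 = 13·1 = 13.
  j = 2: C(13,2)·(1)^2 = 78·1 = 78.
  j = 3: C(13,3)·(1)^3 = 286·1 = 286.
  V_q(n, t) = 1 + 13 + 78 + 286 = 378.
Step 2: q^n = 2^13 = 8192.
Step 3: Hamming bound ⌊q^n / V_q(n,t)⌋ = ⌊8192/378⌋ = 21.
Step 4: Compare |C| = 9 to 21: satisfied.
The claimed |C| lies below the Hamming bound.


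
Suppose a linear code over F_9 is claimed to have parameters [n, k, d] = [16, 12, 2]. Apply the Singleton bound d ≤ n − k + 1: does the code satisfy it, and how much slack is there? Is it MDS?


Singleton RHS = n − k + 1 = 5, slack = 3, bound satisfied, not MDS.

Singleton bound: d ≤ n − k + 1.
Here n = 16, k = 12, so n − k + 1 = 5.
Given d = 2, check d ≤ 5: YES.
Slack = (n − k + 1) − d = 3.
The code is NOT MDS (slack = 3 > 0).
Description: the claimed parameters are [16, 12, 2]_9; such a code would be non-MDS.


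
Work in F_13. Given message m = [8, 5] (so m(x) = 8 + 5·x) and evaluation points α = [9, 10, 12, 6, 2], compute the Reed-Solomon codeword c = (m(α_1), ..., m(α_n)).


c = [1, 6, 3, 12, 5]

Message polynomial: m(x) = 8 + 5·x (mod 13).
For each evaluation point α_i, compute m(α_i) mod 13:
  α_1 = 9: Horner steps 5 → 1, so m(9) = 1.
  α_2 = 10: Horner steps 5 → 6, so m(10) = 6.
  α_3 = 12: Horner steps 5 → 3, so m(12) = 3.
  α_4 = 6: Horner steps 5 → 12, so m(6) = 12.
  α_5 = 2: Horner steps 5 → 5, so m(2) = 5.
Codeword c = [1, 6, 3, 12, 5] ∈ F_13^5.


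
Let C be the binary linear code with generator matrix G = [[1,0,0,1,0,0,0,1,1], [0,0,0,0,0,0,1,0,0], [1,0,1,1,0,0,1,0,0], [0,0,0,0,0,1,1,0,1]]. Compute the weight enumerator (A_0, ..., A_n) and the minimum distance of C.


Weight distribution: A_0 = 1, A_1 = 1, A_2 = 1, A_3 = 4, A_4 = 5, A_5 = 3, A_6 = 1. Minimum distance d = 1.

Enumerate all 2^4 = 16 messages m ∈ F_2^4.
For each, compute codeword c = mG in F_2^9, then tally its weight.
  m = 0000 → c = 000000000, weight = 0.
  m = 1000 → c = 100100011, weight = 4.
  m = 0100 → c = 000000100, weight = 1.
  m = 1100 → c = 100100111, weight = 5.
  m = 0010 → c = 101100100, weight = 4.
  m = 1010 → c = 001000111, weight = 4.
  m = 0110 → c = 101100000, weight = 3.
  m = 1110 → c = 001000011, weight = 3.
  m = 0001 → c = 000001101, weight = 3.
  m = 1001 → c = 100101110, weight = 5.
  m = 0101 → c = 000001001, weight = 2.
  m = 1101 → c = 100101010, weight = 4.
  m = 0011 → c = 101101001, weight = 5.
  m = 1011 → c = 001001010, weight = 3.
  m = 0111 → c = 101101101, weight = 6.
  m = 1111 → c = 001001110, weight = 4.
Tally weights:
  weight 0: 1 codewords.
  weight 1: 1 codewords.
  weight 2: 1 codewords.
  weight 3: 4 codewords.
  weight 4: 5 codewords.
  weight 5: 3 codewords.
  weight 6: 1 codewords.
Minimum distance d = smallest w > 0 with A_w > 0 = 1.
Sanity: Σ A_w = 16 = 2^4 = 16 ✓.


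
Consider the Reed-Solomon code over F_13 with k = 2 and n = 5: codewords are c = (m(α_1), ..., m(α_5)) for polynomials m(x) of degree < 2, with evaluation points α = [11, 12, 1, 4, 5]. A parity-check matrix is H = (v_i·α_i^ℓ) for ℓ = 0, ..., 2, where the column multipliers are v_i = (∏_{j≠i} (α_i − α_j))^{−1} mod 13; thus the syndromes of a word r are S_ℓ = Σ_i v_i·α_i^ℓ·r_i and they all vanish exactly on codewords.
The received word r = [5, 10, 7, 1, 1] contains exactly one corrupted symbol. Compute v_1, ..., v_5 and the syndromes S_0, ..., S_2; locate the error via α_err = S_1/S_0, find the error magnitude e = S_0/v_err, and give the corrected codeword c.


S = (5, 7, 2), error at position 4, error magnitude e = 5, c = [5, 10, 7, 9, 1].

Step 1: column multipliers v_i = (∏_{j≠i}(α_i − α_j))^{−1} mod 13.
  i = 1 (α = 11): (11−12)(11−1)(11−4)(11−5) = (−1)·10·7·6 = −420 ≡ 9, so v_1 = 9^{−1} = 3 (mod 13).
  i = 2 (α = 12): (12−11)(12−1)(12−4)(12−5) = 1·11·8·7 = 616 ≡ 5, so v_2 = 5^{−1} = 8 (mod 13).
  i = 3 (α = 1): (1−11)(1−12)(1−4)(1−5) = (−10)·(−11)·(−3)·(−4) = 1320 ≡ 7, so v_3 = 7^{−1} = 2 (mod 13).
  i = 4 (α = 4): (4−11)(4−12)(4−1)(4−5) = (−7)·(−8)·3·(−1) = −168 ≡ 1, so v_4 = 1^{−1} = 1 (mod 13).
  i = 5 (α = 5): (5−11)(5−12)(5−1)(5−4) = (−6)·(−7)·4·1 = 168 ≡ 12, so v_5 = 12^{−1} = 12 (mod 13).
  v = [3, 8, 2, 1, 12].
Step 2: syndromes of r = [5, 10, 7, 1, 1] (all sums mod 13).
  S_0 = Σ v_i r_i = 3·5 + 8·10 + 2·7 + 1·1 + 12·1 = 122 ≡ 5.
  S_1 = Σ v_i α_i r_i = 3·11·5 + 8·12·10 + 2·1·7 + 1·4·1 + 12·5·1 = 1203 ≡ 7.
  α_i^2 mod 13 = [4, 1, 1, 3, 12].
  S_2 = Σ v_i α_i^2 r_i = 3·4·5 + 8·1·10 + 2·1·7 + 1·3·1 + 12·12·1 = 301 ≡ 2.
  S = (5, 7, 2) ≠ 0, so r is not a codeword (an error is present).
Step 3: locate the error. For a single error e at position i, S_ℓ = v_i·e·α_i^ℓ, so α_err = S_1/S_0.
  S_0^{−1} = 5^{−1} = 8 (mod 13), so α_err = 7·8 = 56 ≡ 4 = α_4. Error position i = 4.
  Consistency check: S_2/S_1 = 2·2 = 4 ≡ 4 = α_err ✓ (single-error assumption holds).
Step 4: error magnitude e = S_0/v_4 = S_0·∏_{j≠4}(α_4 − α_j) = 5·1 = 5 ≡ 5 (mod 13).
Step 5: correct position 4: c_4 = r_4 − e = 1 − 5 ≡ 9 (mod 13). Hence c = [5, 10, 7, 9, 1].
  Check: interpolating c through the α_i gives m(x) = 2 + 5·x (degree < 2) with m(α_i) = c_i for every i, so c is indeed a codeword.


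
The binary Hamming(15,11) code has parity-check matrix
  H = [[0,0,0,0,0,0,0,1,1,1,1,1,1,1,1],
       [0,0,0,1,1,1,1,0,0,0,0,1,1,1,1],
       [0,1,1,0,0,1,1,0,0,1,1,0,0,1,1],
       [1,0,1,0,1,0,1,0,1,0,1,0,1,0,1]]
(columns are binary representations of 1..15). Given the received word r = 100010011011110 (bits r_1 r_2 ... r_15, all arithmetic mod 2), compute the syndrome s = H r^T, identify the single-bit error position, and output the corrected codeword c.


s = (0, 0, 0, 1)^T, error position = 1, corrected codeword c = 000010011011110

Compute s = H r^T mod 2 one row at a time:
  s_1 = 1 + 1 + 0 + 1 + 1 + 1 + 1 + 0 = 6 ≡ 0 (mod 2).
  s_2 = 0 + 1 + 0 + 0 + 1 + 1 + 1 + 0 = 4 ≡ 0 (mod 2).
  s_3 = 0 + 0 + 0 + 0 + 0 + 1 + 1 + 0 = 2 ≡ 0 (mod 2).
  s_4 = 1 + 0 + 1 + 0 + 1 + 1 + 1 + 0 = 5 ≡ 1 (mod 2).
s = (0, 0, 0, 1)^T — this equals column 1 of H (binary 0001), so error is at position 1.
Correct: flip bit 1 of r = 100010011011110 to get c = 000010011011110.


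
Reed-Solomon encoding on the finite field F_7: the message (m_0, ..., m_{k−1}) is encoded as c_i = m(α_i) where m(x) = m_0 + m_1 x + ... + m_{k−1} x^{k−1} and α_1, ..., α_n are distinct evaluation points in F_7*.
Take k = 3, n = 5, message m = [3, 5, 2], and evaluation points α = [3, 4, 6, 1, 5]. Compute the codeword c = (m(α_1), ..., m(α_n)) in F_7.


c = [1, 6, 0, 3, 1]

Message polynomial: m(x) = 3 + 5·x + 2·x^2 (mod 7).
For each evaluation point α_i, compute m(α_i) mod 7:
  α_1 = 3: Horner steps 2 → 4 → 1, so m(3) = 1.
  α_2 = 4: Horner steps 2 → 6 → 6, so m(4) = 6.
  α_3 = 6: Horner steps 2 → 3 → 0, so m(6) = 0.
  α_4 = 1: Horner steps 2 → 0 → 3, so m(1) = 3.
  α_5 = 5: Horner steps 2 → 1 → 1, so m(5) = 1.
Codeword c = [1, 6, 0, 3, 1] ∈ F_7^5.


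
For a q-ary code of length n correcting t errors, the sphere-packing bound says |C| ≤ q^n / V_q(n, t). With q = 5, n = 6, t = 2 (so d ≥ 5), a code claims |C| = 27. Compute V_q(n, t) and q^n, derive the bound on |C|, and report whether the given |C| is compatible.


V_q(n, t) = 265, q^n = 15625, Hamming bound = 58, |C| = 27 ≤ bound (satisfied).

Step 1: Compute V_q(n, t) = Σ_{j=0}^2 C(n, j) (q−1)^j.
  j = 0: C(6,0)·(4)^0 = 1·1 = 1.
  j = 1: C(6,1)·(4)^1 = 6·4 = 24.
  j = 2: C(6,2)·(4)^2 = 15·16 = 240.
  V_q(n, t) = 1 + 24 + 240 = 265.
Step 2: q^n = 5^6 = 15625.
Step 3: Hamming bound ⌊q^n / V_q(n,t)⌋ = ⌊15625/265⌋ = 58.
Step 4: Compare |C| = 27 to 58: satisfied.
The claimed |C| lies below the Hamming bound.


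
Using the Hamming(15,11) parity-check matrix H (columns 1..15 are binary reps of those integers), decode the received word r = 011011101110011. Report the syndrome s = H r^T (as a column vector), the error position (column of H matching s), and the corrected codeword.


s = (1, 1, 0, 0)^T, error position = 12, corrected codeword c = 011011101111011

Compute s = H r^T mod 2 one row at a time:
  s_1 = 0 + 1 + 1 + 1 + 0 + 0 + 1 + 1 = 5 ≡ 1 (mod 2).
  s_2 = 0 + 1 + 1 + 1 + 0 + 0 + 1 + 1 = 5 ≡ 1 (mod 2).
  s_3 = 1 + 1 + 1 + 1 + 1 + 1 + 1 + 1 = 8 ≡ 0 (mod 2).
  s_4 = 0 + 1 + 1 + 1 + 1 + 1 + 0 + 1 = 6 ≡ 0 (mod 2).
s = (1, 1, 0, 0)^T — this equals column 12 of H (binary 1100), so error is at position 12.
Correct: flip bit 12 of r = 011011101110011 to get c = 011011101111011.


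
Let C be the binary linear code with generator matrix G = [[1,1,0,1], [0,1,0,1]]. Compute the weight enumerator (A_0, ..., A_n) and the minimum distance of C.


Weight distribution: A_0 = 1, A_1 = 1, A_2 = 1, A_3 = 1. Minimum distance d = 1.

Enumerate all 2^2 = 4 messages m ∈ F_2^2.
For each, compute codeword c = mG in F_2^4, then tally its weight.
  m = 00 → c = 0000, weight = 0.
  m = 10 → c = 1101, weight = 3.
  m = 01 → c = 0101, weight = 2.
  m = 11 → c = 1000, weight = 1.
Tally weights:
  weight 0: 1 codewords.
  weight 1: 1 codewords.
  weight 2: 1 codewords.
  weight 3: 1 codewords.
Minimum distance d = smallest w > 0 with A_w > 0 = 1.
Sanity: Σ A_w = 4 = 2^2 = 4 ✓.


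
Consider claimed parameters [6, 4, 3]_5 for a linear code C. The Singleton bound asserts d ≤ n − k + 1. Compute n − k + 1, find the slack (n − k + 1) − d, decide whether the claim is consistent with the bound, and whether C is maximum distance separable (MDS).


Singleton RHS = n − k + 1 = 3, slack = 0, bound satisfied, MDS.

Singleton bound: d ≤ n − k + 1.
Here n = 6, k = 4, so n − k + 1 = 3.
Given d = 3, check d ≤ 3: YES.
Slack = (n − k + 1) − d = 0.
The code is MDS (slack = 0).
Description: the claimed parameters are [6, 4, 3]_5; such a code would be MDS (meets Singleton bound).


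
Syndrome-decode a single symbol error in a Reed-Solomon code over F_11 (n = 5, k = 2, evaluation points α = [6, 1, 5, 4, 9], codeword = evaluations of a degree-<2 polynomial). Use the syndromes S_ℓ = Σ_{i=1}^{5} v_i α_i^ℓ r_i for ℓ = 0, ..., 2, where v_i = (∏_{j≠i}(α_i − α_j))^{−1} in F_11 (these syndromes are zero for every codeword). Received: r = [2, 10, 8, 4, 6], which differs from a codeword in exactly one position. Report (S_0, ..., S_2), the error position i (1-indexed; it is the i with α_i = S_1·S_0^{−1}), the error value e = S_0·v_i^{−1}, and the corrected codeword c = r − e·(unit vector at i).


S = (4, 5, 9), error at position 4, error magnitude e = 1, c = [2, 10, 8, 3, 6].

Step 1: column multipliers v_i = (∏_{j≠i}(α_i − α_j))^{−1} mod 11.
  i = 1 (α = 6): (6−1)(6−5)(6−4)(6−9) = 5·1·2·(−3) = −30 ≡ 3, so v_1 = 3^{−1} = 4 (mod 11).
  i = 2 (α = 1): (1−6)(1−5)(1−4)(1−9) = (−5)·(−4)·(−3)·(−8) = 480 ≡ 7, so v_2 = 7^{−1} = 8 (mod 11).
  i = 3 (α = 5): (5−6)(5−1)(5−4)(5−9) = (−1)·4·1·(−4) = 16 ≡ 5, so v_3 = 5^{−1} = 9 (mod 11).
  i = 4 (α = 4): (4−6)(4−1)(4−5)(4−9) = (−2)·3·(−1)·(−5) = −30 ≡ 3, so v_4 = 3^{−1} = 4 (mod 11).
  i = 5 (α = 9): (9−6)(9−1)(9−5)(9−4) = 3·8·4·5 = 480 ≡ 7, so v_5 = 7^{−1} = 8 (mod 11).
  v = [4, 8, 9, 4, 8].
Step 2: syndromes of r = [2, 10, 8, 4, 6] (all sums mod 11).
  S_0 = Σ v_i r_i = 4·2 + 8·10 + 9·8 + 4·4 + 8·6 = 224 ≡ 4.
  S_1 = Σ v_i α_i r_i = 4·6·2 + 8·1·10 + 9·5·8 + 4·4·4 + 8·9·6 = 984 ≡ 5.
  α_i^2 mod 11 = [3, 1, 3, 5, 4].
  S_2 = Σ v_i α_i^2 r_i = 4·3·2 + 8·1·10 + 9·3·8 + 4·5·4 + 8·4·6 = 592 ≡ 9.
  S = (4, 5, 9) ≠ 0, so r is not a codeword (an error is present).
Step 3: locate the error. For a single error e at position i, S_ℓ = v_i·e·α_i^ℓ, so α_err = S_1/S_0.
  S_0^{−1} = 4^{−1} = 3 (mod 11), so α_err = 5·3 = 15 ≡ 4 = α_4. Error position i = 4.
  Consistency check: S_2/S_1 = 9·9 = 81 ≡ 4 = α_err ✓ (single-error assumption holds).
Step 4: error magnitude e = S_0/v_4 = S_0·∏_{j≠4}(α_4 − α_j) = 4·3 = 12 ≡ 1 (mod 11).
Step 5: correct position 4: c_4 = r_4 − e = 4 − 1 ≡ 3 (mod 11). Hence c = [2, 10, 8, 3, 6].
  Check: interpolating c through the α_i gives m(x) = 5 + 5·x (degree < 2) with m(α_i) = c_i for every i, so c is indeed a codeword.


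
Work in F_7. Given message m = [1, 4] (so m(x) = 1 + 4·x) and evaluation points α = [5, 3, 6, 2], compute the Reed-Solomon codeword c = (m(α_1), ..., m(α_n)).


c = [0, 6, 4, 2]

Message polynomial: m(x) = 1 + 4·x (mod 7).
For each evaluation point α_i, compute m(α_i) mod 7:
  α_1 = 5: Horner steps 4 → 0, so m(5) = 0.
  α_2 = 3: Horner steps 4 → 6, so m(3) = 6.
  α_3 = 6: Horner steps 4 → 4, so m(6) = 4.
  α_4 = 2: Horner steps 4 → 2, so m(2) = 2.
Codeword c = [0, 6, 4, 2] ∈ F_7^4.


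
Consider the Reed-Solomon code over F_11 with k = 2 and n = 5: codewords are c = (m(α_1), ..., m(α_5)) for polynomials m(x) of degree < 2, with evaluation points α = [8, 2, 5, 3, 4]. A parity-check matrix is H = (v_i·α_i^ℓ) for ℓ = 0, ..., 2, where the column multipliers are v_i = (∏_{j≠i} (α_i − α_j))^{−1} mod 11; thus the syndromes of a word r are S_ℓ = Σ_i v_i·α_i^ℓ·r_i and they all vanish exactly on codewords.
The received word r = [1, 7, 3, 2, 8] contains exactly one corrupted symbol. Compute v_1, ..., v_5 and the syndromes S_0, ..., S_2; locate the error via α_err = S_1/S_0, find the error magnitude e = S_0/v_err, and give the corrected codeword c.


S = (3, 2, 5), error at position 1, error magnitude e = 2, c = [10, 7, 3, 2, 8].

Step 1: column multipliers v_i = (∏_{j≠i}(α_i − α_j))^{−1} mod 11.
  i = 1 (α = 8): (8−2)(8−5)(8−3)(8−4) = 6·3·5·4 = 360 ≡ 8, so v_1 = 8^{−1} = 7 (mod 11).
  i = 2 (α = 2): (2−8)(2−5)(2−3)(2−4) = (−6)·(−3)·(−1)·(−2) = 36 ≡ 3, so v_2 = 3^{−1} = 4 (mod 11).
  i = 3 (α = 5): (5−8)(5−2)(5−3)(5−4) = (−3)·3·2·1 = −18 ≡ 4, so v_3 = 4^{−1} = 3 (mod 11).
  i = 4 (α = 3): (3−8)(3−2)(3−5)(3−4) = (−5)·1·(−2)·(−1) = −10 ≡ 1, so v_4 = 1^{−1} = 1 (mod 11).
  i = 5 (α = 4): (4−8)(4−2)(4−5)(4−3) = (−4)·2·(−1)·1 = 8 ≡ 8, so v_5 = 8^{−1} = 7 (mod 11).
  v = [7, 4, 3, 1, 7].
Step 2: syndromes of r = [1, 7, 3, 2, 8] (all sums mod 11).
  S_0 = Σ v_i r_i = 7·1 + 4·7 + 3·3 + 1·2 + 7·8 = 102 ≡ 3.
  S_1 = Σ v_i α_i r_i = 7·8·1 + 4·2·7 + 3·5·3 + 1·3·2 + 7·4·8 = 387 ≡ 2.
  α_i^2 mod 11 = [9, 4, 3, 9, 5].
  S_2 = Σ v_i α_i^2 r_i = 7·9·1 + 4·4·7 + 3·3·3 + 1·9·2 + 7·5·8 = 500 ≡ 5.
  S = (3, 2, 5) ≠ 0, so r is not a codeword (an error is present).
Step 3: locate the error. For a single error e at position i, S_ℓ = v_i·e·α_i^ℓ, so α_err = S_1/S_0.
  S_0^{−1} = 3^{−1} = 4 (mod 11), so α_err = 2·4 = 8 ≡ 8 = α_1. Error position i = 1.
  Consistency check: S_2/S_1 = 5·6 = 30 ≡ 8 = α_err ✓ (single-error assumption holds).
Step 4: error magnitude e = S_0/v_1 = S_0·∏_{j≠1}(α_1 − α_j) = 3·8 = 24 ≡ 2 (mod 11).
Step 5: correct position 1: c_1 = r_1 − e = 1 − 2 ≡ 10 (mod 11). Hence c = [10, 7, 3, 2, 8].
  Check: interpolating c through the α_i gives m(x) = 6 + 6·x (degree < 2) with m(α_i) = c_i for every i, so c is indeed a codeword.


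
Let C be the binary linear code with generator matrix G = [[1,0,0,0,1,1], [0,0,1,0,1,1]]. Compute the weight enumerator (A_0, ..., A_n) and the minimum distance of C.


Weight distribution: A_0 = 1, A_2 = 1, A_3 = 2. Minimum distance d = 2.

Enumerate all 2^2 = 4 messages m ∈ F_2^2.
For each, compute codeword c = mG in F_2^6, then tally its weight.
  m = 00 → c = 000000, weight = 0.
  m = 10 → c = 100011, weight = 3.
  m = 01 → c = 001011, weight = 3.
  m = 11 → c = 101000, weight = 2.
Tally weights:
  weight 0: 1 codewords.
  weight 2: 1 codewords.
  weight 3: 2 codewords.
Minimum distance d = smallest w > 0 with A_w > 0 = 2.
Sanity: Σ A_w = 4 = 2^2 = 4 ✓.


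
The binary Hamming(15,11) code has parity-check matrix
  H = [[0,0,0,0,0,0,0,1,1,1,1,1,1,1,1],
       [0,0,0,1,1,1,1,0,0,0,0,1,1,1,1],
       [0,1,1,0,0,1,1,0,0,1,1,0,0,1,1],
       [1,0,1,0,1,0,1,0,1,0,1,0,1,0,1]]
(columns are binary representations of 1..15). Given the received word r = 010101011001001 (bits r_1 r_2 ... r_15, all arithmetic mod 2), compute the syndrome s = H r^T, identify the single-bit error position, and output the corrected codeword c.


s = (0, 0, 1, 0)^T, error position = 2, corrected codeword c = 000101011001001

Compute s = H r^T mod 2 one row at a time:
  s_1 = 1 + 1 + 0 + 0 + 1 + 0 + 0 + 1 = 4 ≡ 0 (mod 2).
  s_2 = 1 + 0 + 1 + 0 + 1 + 0 + 0 + 1 = 4 ≡ 0 (mod 2).
  s_3 = 1 + 0 + 1 + 0 + 0 + 0 + 0 + 1 = 3 ≡ 1 (mod 2).
  s_4 = 0 + 0 + 0 + 0 + 1 + 0 + 0 + 1 = 2 ≡ 0 (mod 2).
s = (0, 0, 1, 0)^T — this equals column 2 of H (binary 0010), so error is at position 2.
Correct: flip bit 2 of r = 010101011001001 to get c = 000101011001001.


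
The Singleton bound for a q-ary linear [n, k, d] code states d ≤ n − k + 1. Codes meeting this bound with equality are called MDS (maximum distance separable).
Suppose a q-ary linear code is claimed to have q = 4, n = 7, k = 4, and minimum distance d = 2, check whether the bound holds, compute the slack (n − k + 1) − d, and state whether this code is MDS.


Singleton RHS = n − k + 1 = 4, slack = 2, bound satisfied, not MDS.

Singleton bound: d ≤ n − k + 1.
Here n = 7, k = 4, so n − k + 1 = 4.
Given d = 2, check d ≤ 4: YES.
Slack = (n − k + 1) − d = 2.
The code is NOT MDS (slack = 2 > 0).
Description: the claimed parameters are [7, 4, 2]_4; such a code would be non-MDS.


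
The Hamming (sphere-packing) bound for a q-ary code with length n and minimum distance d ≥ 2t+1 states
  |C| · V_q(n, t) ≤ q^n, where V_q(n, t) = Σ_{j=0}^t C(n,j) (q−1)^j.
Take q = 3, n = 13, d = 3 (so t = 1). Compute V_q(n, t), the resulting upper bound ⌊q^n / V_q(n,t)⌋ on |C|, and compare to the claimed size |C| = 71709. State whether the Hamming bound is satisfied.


V_q(n, t) = 27, q^n = 1594323, Hamming bound = 59049, |C| = 71709 > bound (violated).

Step 1: Compute V_q(n, t) = Σ_{j=0}^1 C(n, j) (q−1)^j.
  j = 0: C(13,0)·(2)^0 = 1·1 = 1.
  j = 1: C(13,1)·(2)^1 = 13·2 = 26.
  V_q(n, t) = 1 + 26 = 27.
Step 2: q^n = 3^13 = 1594323.
Step 3: Hamming bound ⌊q^n / V_q(n,t)⌋ = ⌊1594323/27⌋ = 59049.
Step 4: Compare |C| = 71709 to 59049: violated.
The claimed |C| lies above the Hamming bound, so no 3-ary code of length 13 with d ≥ 3 can have 71709 codewords.


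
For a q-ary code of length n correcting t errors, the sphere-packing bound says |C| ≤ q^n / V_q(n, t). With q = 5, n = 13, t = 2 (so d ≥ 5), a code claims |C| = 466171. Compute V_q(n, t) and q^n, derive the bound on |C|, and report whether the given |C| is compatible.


V_q(n, t) = 1301, q^n = 1220703125, Hamming bound = 938280, |C| = 466171 ≤ bound (satisfied).

Step 1: Compute V_q(n, t) = Σ_{j=0}^2 C(n, j) (q−1)^j.
  j = 0: C(13,0)·(4)^0 = 1·1 = 1.
  j = 1: C(13,1)·(4)^1 = 13·4 = 52.
  j = 2: C(13,2)·(4)^2 = 78·16 = 1248.
  V_q(n, t) = 1 + 52 + 1248 = 1301.
Step 2: q^n = 5^13 = 1220703125.
Step 3: Hamming bound ⌊q^n / V_q(n,t)⌋ = ⌊1220703125/1301⌋ = 938280.
Step 4: Compare |C| = 466171 to 938280: satisfied.
The claimed |C| lies below the Hamming bound.


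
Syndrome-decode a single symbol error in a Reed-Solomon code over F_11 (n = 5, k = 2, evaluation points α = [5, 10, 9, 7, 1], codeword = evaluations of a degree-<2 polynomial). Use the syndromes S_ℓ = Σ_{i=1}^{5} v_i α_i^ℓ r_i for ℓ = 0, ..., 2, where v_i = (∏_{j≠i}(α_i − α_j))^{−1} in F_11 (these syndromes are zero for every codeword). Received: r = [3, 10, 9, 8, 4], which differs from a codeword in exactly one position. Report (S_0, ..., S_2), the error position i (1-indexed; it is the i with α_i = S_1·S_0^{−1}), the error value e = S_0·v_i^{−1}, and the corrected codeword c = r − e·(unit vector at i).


S = (9, 4, 3), error at position 3, error magnitude e = 7, c = [3, 10, 2, 8, 4].

Step 1: column multipliers v_i = (∏_{j≠i}(α_i − α_j))^{−1} mod 11.
  i = 1 (α = 5): (5−10)(5−9)(5−7)(5−1) = (−5)·(−4)·(−2)·4 = −160 ≡ 5, so v_1 = 5^{−1} = 9 (mod 11).
  i = 2 (α = 10): (10−5)(10−9)(10−7)(10−1) = 5·1·3·9 = 135 ≡ 3, so v_2 = 3^{−1} = 4 (mod 11).
  i = 3 (α = 9): (9−5)(9−10)(9−7)(9−1) = 4·(−1)·2·8 = −64 ≡ 2, so v_3 = 2^{−1} = 6 (mod 11).
  i = 4 (α = 7): (7−5)(7−10)(7−9)(7−1) = 2·(−3)·(−2)·6 = 72 ≡ 6, so v_4 = 6^{−1} = 2 (mod 11).
  i = 5 (α = 1): (1−5)(1−10)(1−9)(1−7) = (−4)·(−9)·(−8)·(−6) = 1728 ≡ 1, so v_5 = 1^{−1} = 1 (mod 11).
  v = [9, 4, 6, 2, 1].
Step 2: syndromes of r = [3, 10, 9, 8, 4] (all sums mod 11).
  S_0 = Σ v_i r_i = 9·3 + 4·10 + 6·9 + 2·8 + 1·4 = 141 ≡ 9.
  S_1 = Σ v_i α_i r_i = 9·5·3 + 4·10·10 + 6·9·9 + 2·7·8 + 1·1·4 = 1137 ≡ 4.
  α_i^2 mod 11 = [3, 1, 4, 5, 1].
  S_2 = Σ v_i α_i^2 r_i = 9·3·3 + 4·1·10 + 6·4·9 + 2·5·8 + 1·1·4 = 421 ≡ 3.
  S = (9, 4, 3) ≠ 0, so r is not a codeword (an error is present).
Step 3: locate the error. For a single error e at position i, S_ℓ = v_i·e·α_i^ℓ, so α_err = S_1/S_0.
  S_0^{−1} = 9^{−1} = 5 (mod 11), so α_err = 4·5 = 20 ≡ 9 = α_3. Error position i = 3.
  Consistency check: S_2/S_1 = 3·3 = 9 ≡ 9 = α_err ✓ (single-error assumption holds).
Step 4: error magnitude e = S_0/v_3 = S_0·∏_{j≠3}(α_3 − α_j) = 9·2 = 18 ≡ 7 (mod 11).
Step 5: correct position 3: c_3 = r_3 − e = 9 − 7 ≡ 2 (mod 11). Hence c = [3, 10, 2, 8, 4].
  Check: interpolating c through the α_i gives m(x) = 7 + 8·x (degree < 2) with m(α_i) = c_i for every i, so c is indeed a codeword.


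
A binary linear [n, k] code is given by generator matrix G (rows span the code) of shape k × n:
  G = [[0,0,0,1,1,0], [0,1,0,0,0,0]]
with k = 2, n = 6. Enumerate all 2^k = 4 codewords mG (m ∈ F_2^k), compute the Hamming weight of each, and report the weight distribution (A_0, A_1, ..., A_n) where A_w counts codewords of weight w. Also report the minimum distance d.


Weight distribution: A_0 = 1, A_1 = 1, A_2 = 1, A_3 = 1. Minimum distance d = 1.

Enumerate all 2^2 = 4 messages m ∈ F_2^2.
For each, compute codeword c = mG in F_2^6, then tally its weight.
  m = 00 → c = 000000, weight = 0.
  m = 10 → c = 000110, weight = 2.
  m = 01 → c = 010000, weight = 1.
  m = 11 → c = 010110, weight = 3.
Tally weights:
  weight 0: 1 codewords.
  weight 1: 1 codewords.
  weight 2: 1 codewords.
  weight 3: 1 codewords.
Minimum distance d = smallest w > 0 with A_w > 0 = 1.
Sanity: Σ A_w = 4 = 2^2 = 4 ✓.


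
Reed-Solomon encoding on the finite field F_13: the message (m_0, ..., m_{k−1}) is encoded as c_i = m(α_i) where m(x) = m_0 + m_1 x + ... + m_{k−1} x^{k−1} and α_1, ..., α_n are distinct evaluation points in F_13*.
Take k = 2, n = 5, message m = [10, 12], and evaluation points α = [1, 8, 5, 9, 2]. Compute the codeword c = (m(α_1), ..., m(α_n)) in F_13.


c = [9, 2, 5, 1, 8]

Message polynomial: m(x) = 10 + 12·x (mod 13).
For each evaluation point α_i, compute m(α_i) mod 13:
  α_1 = 1: Horner steps 12 → 9, so m(1) = 9.
  α_2 = 8: Horner steps 12 → 2, so m(8) = 2.
  α_3 = 5: Horner steps 12 → 5, so m(5) = 5.
  α_4 = 9: Horner steps 12 → 1, so m(9) = 1.
  α_5 = 2: Horner steps 12 → 8, so m(2) = 8.
Codeword c = [9, 2, 5, 1, 8] ∈ F_13^5.


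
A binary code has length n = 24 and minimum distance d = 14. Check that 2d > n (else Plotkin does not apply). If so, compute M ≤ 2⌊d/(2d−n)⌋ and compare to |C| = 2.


Plotkin bound M ≤ 6; given |C| = 2 ≤ bound (satisfied).

Check applicability: 2d = 28, n = 24.
2d − n = 4 > 0, so Plotkin applies.
Compute d/(2d−n) = 14/4 ≈ 3.5000.
⌊d/(2d−n)⌋ = 3.
Plotkin bound: M ≤ 2·3 = 6.
Given |C| = 2, check: satisfied.
This |C| is below the Plotkin bound.


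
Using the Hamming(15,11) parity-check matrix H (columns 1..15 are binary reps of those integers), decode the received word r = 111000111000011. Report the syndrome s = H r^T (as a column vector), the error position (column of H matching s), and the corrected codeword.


s = (0, 1, 1, 1)^T, error position = 7, corrected codeword c = 111000011000011

Compute s = H r^T mod 2 one row at a time:
  s_1 = 1 + 1 + 0 + 0 + 0 + 0 + 1 + 1 = 4 ≡ 0 (mod 2).
  s_2 = 0 + 0 + 0 + 1 + 0 + 0 + 1 + 1 = 3 ≡ 1 (mod 2).
  s_3 = 1 + 1 + 0 + 1 + 0 + 0 + 1 + 1 = 5 ≡ 1 (mod 2).
  s_4 = 1 + 1 + 0 + 1 + 1 + 0 + 0 + 1 = 5 ≡ 1 (mod 2).
s = (0, 1, 1, 1)^T — this equals column 7 of H (binary 0111), so error is at position 7.
Correct: flip bit 7 of r = 111000111000011 to get c = 111000011000011.


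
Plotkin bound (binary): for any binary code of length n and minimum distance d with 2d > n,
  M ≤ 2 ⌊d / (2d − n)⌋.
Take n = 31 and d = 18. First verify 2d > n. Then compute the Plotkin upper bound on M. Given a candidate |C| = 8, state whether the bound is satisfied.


Plotkin bound M ≤ 6; given |C| = 8 > bound (violated).

Check applicability: 2d = 36, n = 31.
2d − n = 5 > 0, so Plotkin applies.
Compute d/(2d−n) = 18/5 ≈ 3.6000.
⌊d/(2d−n)⌋ = 3.
Plotkin bound: M ≤ 2·3 = 6.
Given |C| = 8, check: VIOLATED.
This |C| is above the Plotkin bound, so no binary code with n = 31, d = 18 and 8 codewords exists.


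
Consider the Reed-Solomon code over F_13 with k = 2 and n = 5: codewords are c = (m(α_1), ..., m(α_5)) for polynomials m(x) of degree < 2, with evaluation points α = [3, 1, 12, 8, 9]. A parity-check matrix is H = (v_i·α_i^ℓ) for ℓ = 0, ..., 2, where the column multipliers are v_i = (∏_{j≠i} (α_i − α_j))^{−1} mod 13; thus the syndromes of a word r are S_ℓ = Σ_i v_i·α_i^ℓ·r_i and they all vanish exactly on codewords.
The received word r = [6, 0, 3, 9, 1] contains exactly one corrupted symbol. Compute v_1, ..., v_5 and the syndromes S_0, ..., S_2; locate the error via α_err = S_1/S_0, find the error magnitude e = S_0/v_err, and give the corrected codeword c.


S = (8, 11, 7), error at position 1, error magnitude e = 9, c = [10, 0, 3, 9, 1].

Step 1: column multipliers v_i = (∏_{j≠i}(α_i − α_j))^{−1} mod 13.
  i = 1 (α = 3): (3−1)(3−12)(3−8)(3−9) = 2·(−9)·(−5)·(−6) = −540 ≡ 6, so v_1 = 6^{−1} = 11 (mod 13).
  i = 2 (α = 1): (1−3)(1−12)(1−8)(1−9) = (−2)·(−11)·(−7)·(−8) = 1232 ≡ 10, so v_2 = 10^{−1} = 4 (mod 13).
  i = 3 (α = 12): (12−3)(12−1)(12−8)(12−9) = 9·11·4·3 = 1188 ≡ 5, so v_3 = 5^{−1} = 8 (mod 13).
  i = 4 (α = 8): (8−3)(8−1)(8−12)(8−9) = 5·7·(−4)·(−1) = 140 ≡ 10, so v_4 = 10^{−1} = 4 (mod 13).
  i = 5 (α = 9): (9−3)(9−1)(9−12)(9−8) = 6·8·(−3)·1 = −144 ≡ 12, so v_5 = 12^{−1} = 12 (mod 13).
  v = [11, 4, 8, 4, 12].
Step 2: syndromes of r = [6, 0, 3, 9, 1] (all sums mod 13).
  S_0 = Σ v_i r_i = 11·6 + 4·0 + 8·3 + 4·9 + 12·1 = 138 ≡ 8.
  S_1 = Σ v_i α_i r_i = 11·3·6 + 4·1·0 + 8·12·3 + 4·8·9 + 12·9·1 = 882 ≡ 11.
  α_i^2 mod 13 = [9, 1, 1, 12, 3].
  S_2 = Σ v_i α_i^2 r_i = 11·9·6 + 4·1·0 + 8·1·3 + 4·12·9 + 12·3·1 = 1086 ≡ 7.
  S = (8, 11, 7) ≠ 0, so r is not a codeword (an error is present).
Step 3: locate the error. For a single error e at position i, S_ℓ = v_i·e·α_i^ℓ, so α_err = S_1/S_0.
  S_0^{−1} = 8^{−1} = 5 (mod 13), so α_err = 11·5 = 55 ≡ 3 = α_1. Error position i = 1.
  Consistency check: S_2/S_1 = 7·6 = 42 ≡ 3 = α_err ✓ (single-error assumption holds).
Step 4: error magnitude e = S_0/v_1 = S_0·∏_{j≠1}(α_1 − α_j) = 8·6 = 48 ≡ 9 (mod 13).
Step 5: correct position 1: c_1 = r_1 − e = 6 − 9 ≡ 10 (mod 13). Hence c = [10, 0, 3, 9, 1].
  Check: interpolating c through the α_i gives m(x) = 8 + 5·x (degree < 2) with m(α_i) = c_i for every i, so c is indeed a codeword.
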